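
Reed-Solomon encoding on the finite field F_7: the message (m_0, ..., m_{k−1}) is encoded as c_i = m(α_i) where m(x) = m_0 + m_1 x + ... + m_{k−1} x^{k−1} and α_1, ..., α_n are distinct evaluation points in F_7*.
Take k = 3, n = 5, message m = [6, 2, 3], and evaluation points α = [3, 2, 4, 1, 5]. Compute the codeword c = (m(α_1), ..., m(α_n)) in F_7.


c = [4, 1, 6, 4, 0]

Message polynomial: m(x) = 6 + 2·x + 3·x^2 (mod 7).
For each evaluation point α_i, compute m(α_i) mod 7:
  α_1 = 3: Horner steps 3 → 4 → 4, so m(3) = 4.
  α_2 = 2: Horner steps 3 → 1 → 1, so m(2) = 1.
  α_3 = 4: Horner steps 3 → 0 → 6, so m(4) = 6.
  α_4 = 1: Horner steps 3 → 5 → 4, so m(1) = 4.
  α_5 = 5: Horner steps 3 → 3 → 0, so m(5) = 0.
Codeword c = [4, 1, 6, 4, 0] ∈ F_7^5.


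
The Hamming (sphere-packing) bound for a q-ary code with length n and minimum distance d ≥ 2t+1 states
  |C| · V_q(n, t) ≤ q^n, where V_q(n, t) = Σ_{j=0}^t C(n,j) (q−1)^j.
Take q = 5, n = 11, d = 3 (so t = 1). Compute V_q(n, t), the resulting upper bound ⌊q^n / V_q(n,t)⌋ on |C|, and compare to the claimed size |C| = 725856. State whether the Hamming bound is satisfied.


V_q(n, t) = 45, q^n = 48828125, Hamming bound = 1085069, |C| = 725856 ≤ bound (satisfied).

Step 1: Compute V_q(n, t) = Σ_{j=0}^1 C(n, j) (q−1)^j.
  j = 0: C(11,0)·(4)^0 = 1·1 = 1.
  j = 1: C(11,1)·(4)^1 = 11·4 = 44.
  V_q(n, t) = 1 + 44 = 45.
Step 2: q^n = 5^11 = 48828125.
Step 3: Hamming bound ⌊q^n / V_q(n,t)⌋ = ⌊48828125/45⌋ = 1085069.
Step 4: Compare |C| = 725856 to 1085069: satisfied.
The claimed |C| lies below the Hamming bound.


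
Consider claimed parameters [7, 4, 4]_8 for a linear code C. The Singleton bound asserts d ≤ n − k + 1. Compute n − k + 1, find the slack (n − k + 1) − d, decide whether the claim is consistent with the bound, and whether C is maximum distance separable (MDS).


Singleton RHS = n − k + 1 = 4, slack = 0, bound satisfied, MDS.

Singleton bound: d ≤ n − k + 1.
Here n = 7, k = 4, so n − k + 1 = 4.
Given d = 4, check d ≤ 4: YES.
Slack = (n − k + 1) − d = 0.
The code is MDS (slack = 0).
Description: the claimed parameters are [7, 4, 4]_8; such a code would be MDS (meets Singleton bound).


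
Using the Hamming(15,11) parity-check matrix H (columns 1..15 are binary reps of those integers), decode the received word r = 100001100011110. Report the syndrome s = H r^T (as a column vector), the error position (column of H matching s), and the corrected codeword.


s = (0, 1, 0, 0)^T, error position = 4, corrected codeword c = 100101100011110

Compute s = H r^T mod 2 one row at a time:
  s_1 = 0 + 0 + 0 + 1 + 1 + 1 + 1 + 0 = 4 ≡ 0 (mod 2).
  s_2 = 0 + 0 + 1 + 1 + 1 + 1 + 1 + 0 = 5 ≡ 1 (mod 2).
  s_3 = 0 + 0 + 1 + 1 + 0 + 1 + 1 + 0 = 4 ≡ 0 (mod 2).
  s_4 = 1 + 0 + 0 + 1 + 0 + 1 + 1 + 0 = 4 ≡ 0 (mod 2).
s = (0, 1, 0, 0)^T — this equals column 4 of H (binary 0100), so error is at position 4.
Correct: flip bit 4 of r = 100001100011110 to get c = 100101100011110.


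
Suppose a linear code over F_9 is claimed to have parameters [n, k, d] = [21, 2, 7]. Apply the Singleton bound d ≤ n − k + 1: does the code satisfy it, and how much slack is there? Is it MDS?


Singleton RHS = n − k + 1 = 20, slack = 13, bound satisfied, not MDS.

Singleton bound: d ≤ n − k + 1.
Here n = 21, k = 2, so n − k + 1 = 20.
Given d = 7, check d ≤ 20: YES.
Slack = (n − k + 1) − d = 13.
The code is NOT MDS (slack = 13 > 0).
Description: the claimed parameters are [21, 2, 7]_9; such a code would be non-MDS.


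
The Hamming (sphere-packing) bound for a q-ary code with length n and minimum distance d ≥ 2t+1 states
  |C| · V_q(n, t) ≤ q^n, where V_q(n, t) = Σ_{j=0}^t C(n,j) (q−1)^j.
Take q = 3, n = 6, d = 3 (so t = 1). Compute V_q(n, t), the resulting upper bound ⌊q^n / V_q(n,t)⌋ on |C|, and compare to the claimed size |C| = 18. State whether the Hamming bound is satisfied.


V_q(n, t) = 13, q^n = 729, Hamming bound = 56, |C| = 18 ≤ bound (satisfied).

Step 1: Compute V_q(n, t) = Σ_{j=0}^1 C(n, j) (q−1)^j.
  j = 0: C(6,0)·(2)^0 = 1·1 = 1.
  j = 1: C(6,1)·(2)^1 = 6·2 = 12.
  V_q(n, t) = 1 + 12 = 13.
Step 2: q^n = 3^6 = 729.
Step 3: Hamming bound ⌊q^n / V_q(n,t)⌋ = ⌊729/13⌋ = 56.
Step 4: Compare |C| = 18 to 56: satisfied.
The claimed |C| lies below the Hamming bound.


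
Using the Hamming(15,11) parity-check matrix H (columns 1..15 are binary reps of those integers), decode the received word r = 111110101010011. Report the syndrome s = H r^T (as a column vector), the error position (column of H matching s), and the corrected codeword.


s = (0, 1, 0, 1)^T, error position = 5, corrected codeword c = 111100101010011

Compute s = H r^T mod 2 one row at a time:
  s_1 = 0 + 1 + 0 + 1 + 0 + 0 + 1 + 1 = 4 ≡ 0 (mod 2).
  s_2 = 1 + 1 + 0 + 1 + 0 + 0 + 1 + 1 = 5 ≡ 1 (mod 2).
  s_3 = 1 + 1 + 0 + 1 + 0 + 1 + 1 + 1 = 6 ≡ 0 (mod 2).
  s_4 = 1 + 1 + 1 + 1 + 1 + 1 + 0 + 1 = 7 ≡ 1 (mod 2).
s = (0, 1, 0, 1)^T — this equals column 5 of H (binary 0101), so error is at position 5.
Correct: flip bit 5 of r = 111110101010011 to get c = 111100101010011.


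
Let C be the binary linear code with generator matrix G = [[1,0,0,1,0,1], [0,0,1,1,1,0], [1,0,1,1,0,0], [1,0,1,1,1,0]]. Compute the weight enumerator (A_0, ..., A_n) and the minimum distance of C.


Weight distribution: A_0 = 1, A_1 = 2, A_2 = 4, A_3 = 6, A_4 = 3. Minimum distance d = 1.

Enumerate all 2^4 = 16 messages m ∈ F_2^4.
For each, compute codeword c = mG in F_2^6, then tally its weight.
  m = 0000 → c = 000000, weight = 0.
  m = 1000 → c = 100101, weight = 3.
  m = 0100 → c = 001110, weight = 3.
  m = 1100 → c = 101011, weight = 4.
  m = 0010 → c = 101100, weight = 3.
  m = 1010 → c = 001001, weight = 2.
  m = 0110 → c = 100010, weight = 2.
  m = 1110 → c = 000111, weight = 3.
  m = 0001 → c = 101110, weight = 4.
  m = 1001 → c = 001011, weight = 3.
  m = 0101 → c = 100000, weight = 1.
  m = 1101 → c = 000101, weight = 2.
  m = 0011 → c = 000010, weight = 1.
  m = 1011 → c = 100111, weight = 4.
  m = 0111 → c = 001100, weight = 2.
  m = 1111 → c = 101001, weight = 3.
Tally weights:
  weight 0: 1 codewords.
  weight 1: 2 codewords.
  weight 2: 4 codewords.
  weight 3: 6 codewords.
  weight 4: 3 codewords.
Minimum distance d = smallest w > 0 with A_w > 0 = 1.
Sanity: Σ A_w = 16 = 2^4 = 16 ✓.


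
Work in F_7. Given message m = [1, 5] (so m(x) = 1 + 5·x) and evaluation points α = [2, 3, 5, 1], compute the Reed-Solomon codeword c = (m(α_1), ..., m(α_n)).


c = [4, 2, 5, 6]

Message polynomial: m(x) = 1 + 5·x (mod 7).
For each evaluation point α_i, compute m(α_i) mod 7:
  α_1 = 2: Horner steps 5 → 4, so m(2) = 4.
  α_2 = 3: Horner steps 5 → 2, so m(3) = 2.
  α_3 = 5: Horner steps 5 → 5, so m(5) = 5.
  α_4 = 1: Horner steps 5 → 6, so m(1) = 6.
Codeword c = [4, 2, 5, 6] ∈ F_7^4.


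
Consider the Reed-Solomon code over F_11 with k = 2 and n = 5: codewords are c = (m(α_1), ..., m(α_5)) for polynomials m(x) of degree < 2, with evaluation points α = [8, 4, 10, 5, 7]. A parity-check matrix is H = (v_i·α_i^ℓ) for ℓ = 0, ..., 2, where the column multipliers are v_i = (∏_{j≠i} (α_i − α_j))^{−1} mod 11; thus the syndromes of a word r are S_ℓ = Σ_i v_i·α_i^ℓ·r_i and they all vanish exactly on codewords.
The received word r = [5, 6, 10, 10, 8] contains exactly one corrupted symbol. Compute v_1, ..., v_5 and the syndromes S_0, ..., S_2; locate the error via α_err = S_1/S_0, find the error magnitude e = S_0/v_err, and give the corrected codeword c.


S = (6, 8, 7), error at position 4, error magnitude e = 7, c = [5, 6, 10, 3, 8].

Step 1: column multipliers v_i = (∏_{j≠i}(α_i − α_j))^{−1} mod 11.
  i = 1 (α = 8): (8−4)(8−10)(8−5)(8−7) = 4·(−2)·3·1 = −24 ≡ 9, so v_1 = 9^{−1} = 5 (mod 11).
  i = 2 (α = 4): (4−8)(4−10)(4−5)(4−7) = (−4)·(−6)·(−1)·(−3) = 72 ≡ 6, so v_2 = 6^{−1} = 2 (mod 11).
  i = 3 (α = 10): (10−8)(10−4)(10−5)(10−7) = 2·6·5·3 = 180 ≡ 4, so v_3 = 4^{−1} = 3 (mod 11).
  i = 4 (α = 5): (5−8)(5−4)(5−10)(5−7) = (−3)·1·(−5)·(−2) = −30 ≡ 3, so v_4 = 3^{−1} = 4 (mod 11).
  i = 5 (α = 7): (7−8)(7−4)(7−10)(7−5) = (−1)·3·(−3)·2 = 18 ≡ 7, so v_5 = 7^{−1} = 8 (mod 11).
  v = [5, 2, 3, 4, 8].
Step 2: syndromes of r = [5, 6, 10, 10, 8] (all sums mod 11).
  S_0 = Σ v_i r_i = 5·5 + 2·6 + 3·10 + 4·10 + 8·8 = 171 ≡ 6.
  S_1 = Σ v_i α_i r_i = 5·8·5 + 2·4·6 + 3·10·10 + 4·5·10 + 8·7·8 = 1196 ≡ 8.
  α_i^2 mod 11 = [9, 5, 1, 3, 5].
  S_2 = Σ v_i α_i^2 r_i = 5·9·5 + 2·5·6 + 3·1·10 + 4·3·10 + 8·5·8 = 755 ≡ 7.
  S = (6, 8, 7) ≠ 0, so r is not a codeword (an error is present).
Step 3: locate the error. For a single error e at position i, S_ℓ = v_i·e·α_i^ℓ, so α_err = S_1/S_0.
  S_0^{−1} = 6^{−1} = 2 (mod 11), so α_err = 8·2 = 16 ≡ 5 = α_4. Error position i = 4.
  Consistency check: S_2/S_1 = 7·7 = 49 ≡ 5 = α_err ✓ (single-error assumption holds).
Step 4: error magnitude e = S_0/v_4 = S_0·∏_{j≠4}(α_4 − α_j) = 6·3 = 18 ≡ 7 (mod 11).
Step 5: correct position 4: c_4 = r_4 − e = 10 − 7 ≡ 3 (mod 11). Hence c = [5, 6, 10, 3, 8].
  Check: interpolating c through the α_i gives m(x) = 7 + 8·x (degree < 2) with m(α_i) = c_i for every i, so c is indeed a codeword.


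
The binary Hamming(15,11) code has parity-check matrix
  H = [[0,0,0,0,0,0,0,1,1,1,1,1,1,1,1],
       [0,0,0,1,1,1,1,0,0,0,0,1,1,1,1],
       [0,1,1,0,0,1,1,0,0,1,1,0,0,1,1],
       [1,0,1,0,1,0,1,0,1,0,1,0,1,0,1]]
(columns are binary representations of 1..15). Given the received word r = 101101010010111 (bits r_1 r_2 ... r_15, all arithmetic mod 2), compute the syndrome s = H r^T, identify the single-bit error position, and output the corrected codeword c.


s = (1, 1, 1, 1)^T, error position = 15, corrected codeword c = 101101010010110

Compute s = H r^T mod 2 one row at a time:
  s_1 = 1 + 0 + 0 + 1 + 0 + 1 + 1 + 1 = 5 ≡ 1 (mod 2).
  s_2 = 1 + 0 + 1 + 0 + 0 + 1 + 1 + 1 = 5 ≡ 1 (mod 2).
  s_3 = 0 + 1 + 1 + 0 + 0 + 1 + 1 + 1 = 5 ≡ 1 (mod 2).
  s_4 = 1 + 1 + 0 + 0 + 0 + 1 + 1 + 1 = 5 ≡ 1 (mod 2).
s = (1, 1, 1, 1)^T — this equals column 15 of H (binary 1111), so error is at position 15.
Correct: flip bit 15 of r = 101101010010111 to get c = 101101010010110.


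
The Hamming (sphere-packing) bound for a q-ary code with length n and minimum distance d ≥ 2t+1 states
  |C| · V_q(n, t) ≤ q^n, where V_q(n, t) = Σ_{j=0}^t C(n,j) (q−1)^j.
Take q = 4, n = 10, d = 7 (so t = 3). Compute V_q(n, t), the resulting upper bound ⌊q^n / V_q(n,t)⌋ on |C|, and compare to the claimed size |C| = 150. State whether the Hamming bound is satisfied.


V_q(n, t) = 3676, q^n = 1048576, Hamming bound = 285, |C| = 150 ≤ bound (satisfied).

Step 1: Compute V_q(n, t) = Σ_{j=0}^3 C(n, j) (q−1)^j.
  j = 0: C(10,0)·(3)^0 = 1·1 = 1.
  j = 1: C(10,1)·(3)^1 = 10·3 = 30.
  j = 2: C(10,2)·(3)^2 = 45·9 = 405.
  j = 3: C(10,3)·(3)^3 = 120·27 = 3240.
  V_q(n, t) = 1 + 30 + 405 + 3240 = 3676.
Step 2: q^n = 4^10 = 1048576.
Step 3: Hamming bound ⌊q^n / V_q(n,t)⌋ = ⌊1048576/3676⌋ = 285.
Step 4: Compare |C| = 150 to 285: satisfied.
The claimed |C| lies below the Hamming bound.


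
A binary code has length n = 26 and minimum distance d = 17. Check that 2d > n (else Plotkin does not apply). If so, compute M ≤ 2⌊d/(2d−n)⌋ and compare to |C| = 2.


Plotkin bound M ≤ 4; given |C| = 2 ≤ bound (satisfied).

Check applicability: 2d = 34, n = 26.
2d − n = 8 > 0, so Plotkin applies.
Compute d/(2d−n) = 17/8 ≈ 2.1250.
⌊d/(2d−n)⌋ = 2.
Plotkin bound: M ≤ 2·2 = 4.
Given |C| = 2, check: satisfied.
This |C| is below the Plotkin bound.


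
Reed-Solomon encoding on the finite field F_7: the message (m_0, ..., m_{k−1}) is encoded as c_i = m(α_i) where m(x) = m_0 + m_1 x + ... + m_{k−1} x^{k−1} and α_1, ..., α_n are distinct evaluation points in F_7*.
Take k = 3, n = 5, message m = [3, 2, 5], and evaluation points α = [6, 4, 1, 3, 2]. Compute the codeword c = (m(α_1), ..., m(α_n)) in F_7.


c = [6, 0, 3, 5, 6]

Message polynomial: m(x) = 3 + 2·x + 5·x^2 (mod 7).
For each evaluation point α_i, compute m(α_i) mod 7:
  α_1 = 6: Horner steps 5 → 4 → 6, so m(6) = 6.
  α_2 = 4: Horner steps 5 → 1 → 0, so m(4) = 0.
  α_3 = 1: Horner steps 5 → 0 → 3, so m(1) = 3.
  α_4 = 3: Horner steps 5 → 3 → 5, so m(3) = 5.
  α_5 = 2: Horner steps 5 → 5 → 6, so m(2) = 6.
Codeword c = [6, 0, 3, 5, 6] ∈ F_7^5.


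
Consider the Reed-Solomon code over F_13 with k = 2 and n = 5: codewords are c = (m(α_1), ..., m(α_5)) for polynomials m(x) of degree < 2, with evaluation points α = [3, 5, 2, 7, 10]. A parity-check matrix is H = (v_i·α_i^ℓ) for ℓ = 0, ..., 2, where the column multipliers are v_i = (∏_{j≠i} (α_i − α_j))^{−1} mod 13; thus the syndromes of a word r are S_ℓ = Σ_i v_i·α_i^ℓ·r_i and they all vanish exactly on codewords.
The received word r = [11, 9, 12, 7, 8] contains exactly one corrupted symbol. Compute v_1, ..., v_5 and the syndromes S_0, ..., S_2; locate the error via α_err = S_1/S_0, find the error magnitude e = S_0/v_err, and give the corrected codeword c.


S = (7, 5, 11), error at position 5, error magnitude e = 4, c = [11, 9, 12, 7, 4].

Step 1: column multipliers v_i = (∏_{j≠i}(α_i − α_j))^{−1} mod 13.
  i = 1 (α = 3): (3−5)(3−2)(3−7)(3−10) = (−2)·1·(−4)·(−7) = −56 ≡ 9, so v_1 = 9^{−1} = 3 (mod 13).
  i = 2 (α = 5): (5−3)(5−2)(5−7)(5−10) = 2·3·(−2)·(−5) = 60 ≡ 8, so v_2 = 8^{−1} = 5 (mod 13).
  i = 3 (α = 2): (2−3)(2−5)(2−7)(2−10) = (−1)·(−3)·(−5)·(−8) = 120 ≡ 3, so v_3 = 3^{−1} = 9 (mod 13).
  i = 4 (α = 7): (7−3)(7−5)(7−2)(7−10) = 4·2·5·(−3) = −120 ≡ 10, so v_4 = 10^{−1} = 4 (mod 13).
  i = 5 (α = 10): (10−3)(10−5)(10−2)(10−7) = 7·5·8·3 = 840 ≡ 8, so v_5 = 8^{−1} = 5 (mod 13).
  v = [3, 5, 9, 4, 5].
Step 2: syndromes of r = [11, 9, 12, 7, 8] (all sums mod 13).
  S_0 = Σ v_i r_i = 3·11 + 5·9 + 9·12 + 4·7 + 5·8 = 254 ≡ 7.
  S_1 = Σ v_i α_i r_i = 3·3·11 + 5·5·9 + 9·2·12 + 4·7·7 + 5·10·8 = 1136 ≡ 5.
  α_i^2 mod 13 = [9, 12, 4, 10, 9].
  S_2 = Σ v_i α_i^2 r_i = 3·9·11 + 5·12·9 + 9·4·12 + 4·10·7 + 5·9·8 = 1909 ≡ 11.
  S = (7, 5, 11) ≠ 0, so r is not a codeword (an error is present).
Step 3: locate the error. For a single error e at position i, S_ℓ = v_i·e·α_i^ℓ, so α_err = S_1/S_0.
  S_0^{−1} = 7^{−1} = 2 (mod 13), so α_err = 5·2 = 10 ≡ 10 = α_5. Error position i = 5.
  Consistency check: S_2/S_1 = 11·8 = 88 ≡ 10 = α_err ✓ (single-error assumption holds).
Step 4: error magnitude e = S_0/v_5 = S_0·∏_{j≠5}(α_5 − α_j) = 7·8 = 56 ≡ 4 (mod 13).
Step 5: correct position 5: c_5 = r_5 − e = 8 − 4 ≡ 4 (mod 13). Hence c = [11, 9, 12, 7, 4].
  Check: interpolating c through the α_i gives m(x) = 1 + 12·x (degree < 2) with m(α_i) = c_i for every i, so c is indeed a codeword.


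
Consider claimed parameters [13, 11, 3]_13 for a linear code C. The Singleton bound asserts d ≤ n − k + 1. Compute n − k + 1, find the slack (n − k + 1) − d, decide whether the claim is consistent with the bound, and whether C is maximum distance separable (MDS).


Singleton RHS = n − k + 1 = 3, slack = 0, bound satisfied, MDS.

Singleton bound: d ≤ n − k + 1.
Here n = 13, k = 11, so n − k + 1 = 3.
Given d = 3, check d ≤ 3: YES.
Slack = (n − k + 1) − d = 0.
The code is MDS (slack = 0).
Description: the claimed parameters are [13, 11, 3]_13; such a code would be MDS (meets Singleton bound).


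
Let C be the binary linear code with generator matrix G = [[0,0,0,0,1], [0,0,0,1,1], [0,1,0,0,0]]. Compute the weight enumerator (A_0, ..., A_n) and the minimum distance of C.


Weight distribution: A_0 = 1, A_1 = 3, A_2 = 3, A_3 = 1. Minimum distance d = 1.

Enumerate all 2^3 = 8 messages m ∈ F_2^3.
For each, compute codeword c = mG in F_2^5, then tally its weight.
  m = 000 → c = 00000, weight = 0.
  m = 100 → c = 00001, weight = 1.
  m = 010 → c = 00011, weight = 2.
  m = 110 → c = 00010, weight = 1.
  m = 001 → c = 01000, weight = 1.
  m = 101 → c = 01001, weight = 2.
  m = 011 → c = 01011, weight = 3.
  m = 111 → c = 01010, weight = 2.
Tally weights:
  weight 0: 1 codewords.
  weight 1: 3 codewords.
  weight 2: 3 codewords.
  weight 3: 1 codewords.
Minimum distance d = smallest w > 0 with A_w > 0 = 1.
Sanity: Σ A_w = 8 = 2^3 = 8 ✓.


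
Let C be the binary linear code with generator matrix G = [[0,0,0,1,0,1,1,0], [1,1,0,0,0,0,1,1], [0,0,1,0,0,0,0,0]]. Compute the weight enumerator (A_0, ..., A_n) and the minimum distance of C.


Weight distribution: A_0 = 1, A_1 = 1, A_3 = 1, A_4 = 2, A_5 = 2, A_6 = 1. Minimum distance d = 1.

Enumerate all 2^3 = 8 messages m ∈ F_2^3.
For each, compute codeword c = mG in F_2^8, then tally its weight.
  m = 000 → c = 00000000, weight = 0.
  m = 100 → c = 00010110, weight = 3.
  m = 010 → c = 11000011, weight = 4.
  m = 110 → c = 11010101, weight = 5.
  m = 001 → c = 00100000, weight = 1.
  m = 101 → c = 00110110, weight = 4.
  m = 011 → c = 11100011, weight = 5.
  m = 111 → c = 11110101, weight = 6.
Tally weights:
  weight 0: 1 codewords.
  weight 1: 1 codewords.
  weight 3: 1 codewords.
  weight 4: 2 codewords.
  weight 5: 2 codewords.
  weight 6: 1 codewords.
Minimum distance d = smallest w > 0 with A_w > 0 = 1.
Sanity: Σ A_w = 8 = 2^3 = 8 ✓.


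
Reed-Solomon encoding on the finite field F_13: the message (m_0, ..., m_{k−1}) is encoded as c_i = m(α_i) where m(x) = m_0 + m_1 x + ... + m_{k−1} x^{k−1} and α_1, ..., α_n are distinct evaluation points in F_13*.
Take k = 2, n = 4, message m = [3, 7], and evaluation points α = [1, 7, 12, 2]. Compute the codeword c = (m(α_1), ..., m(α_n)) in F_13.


c = [10, 0, 9, 4]

Message polynomial: m(x) = 3 + 7·x (mod 13).
For each evaluation point α_i, compute m(α_i) mod 13:
  α_1 = 1: Horner steps 7 → 10, so m(1) = 10.
  α_2 = 7: Horner steps 7 → 0, so m(7) = 0.
  α_3 = 12: Horner steps 7 → 9, so m(12) = 9.
  α_4 = 2: Horner steps 7 → 4, so m(2) = 4.
Codeword c = [10, 0, 9, 4] ∈ F_13^4.


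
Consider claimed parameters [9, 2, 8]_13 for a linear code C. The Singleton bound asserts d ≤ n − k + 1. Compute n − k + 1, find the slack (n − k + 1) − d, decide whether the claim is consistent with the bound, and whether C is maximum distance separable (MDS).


Singleton RHS = n − k + 1 = 8, slack = 0, bound satisfied, MDS.

Singleton bound: d ≤ n − k + 1.
Here n = 9, k = 2, so n − k + 1 = 8.
Given d = 8, check d ≤ 8: YES.
Slack = (n − k + 1) − d = 0.
The code is MDS (slack = 0).
Description: the claimed parameters are [9, 2, 8]_13; such a code would be MDS (meets Singleton bound).


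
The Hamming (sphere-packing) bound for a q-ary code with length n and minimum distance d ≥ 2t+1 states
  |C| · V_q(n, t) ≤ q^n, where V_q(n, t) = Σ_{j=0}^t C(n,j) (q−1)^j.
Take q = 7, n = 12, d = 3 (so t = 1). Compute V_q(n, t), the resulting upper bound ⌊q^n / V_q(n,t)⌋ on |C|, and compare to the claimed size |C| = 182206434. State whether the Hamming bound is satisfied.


V_q(n, t) = 73, q^n = 13841287201, Hamming bound = 189606673, |C| = 182206434 ≤ bound (satisfied).

Step 1: Compute V_q(n, t) = Σ_{j=0}^1 C(n, j) (q−1)^j.
  j = 0: C(12,0)·(6)^0 = 1·1 = 1.
  j = 1: C(12,1)·(6)^1 = 12·6 = 72.
  V_q(n, t) = 1 + 72 = 73.
Step 2: q^n = 7^12 = 13841287201.
Step 3: Hamming bound ⌊q^n / V_q(n,t)⌋ = ⌊13841287201/73⌋ = 189606673.
Step 4: Compare |C| = 182206434 to 189606673: satisfied.
The claimed |C| lies below the Hamming bound.


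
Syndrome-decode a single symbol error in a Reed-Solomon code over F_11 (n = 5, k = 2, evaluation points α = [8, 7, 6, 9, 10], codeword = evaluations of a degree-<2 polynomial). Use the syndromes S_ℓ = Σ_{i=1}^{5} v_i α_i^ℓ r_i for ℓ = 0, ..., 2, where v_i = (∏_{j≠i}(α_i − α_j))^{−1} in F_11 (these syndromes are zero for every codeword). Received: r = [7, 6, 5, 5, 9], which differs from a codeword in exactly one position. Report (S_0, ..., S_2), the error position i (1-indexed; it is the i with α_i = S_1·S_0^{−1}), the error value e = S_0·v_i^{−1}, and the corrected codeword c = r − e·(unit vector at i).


S = (6, 10, 2), error at position 4, error magnitude e = 8, c = [7, 6, 5, 8, 9].

Step 1: column multipliers v_i = (∏_{j≠i}(α_i − α_j))^{−1} mod 11.
  i = 1 (α = 8): (8−7)(8−6)(8−9)(8−10) = 1·2·(−1)·(−2) = 4 ≡ 4, so v_1 = 4^{−1} = 3 (mod 11).
  i = 2 (α = 7): (7−8)(7−6)(7−9)(7−10) = (−1)·1·(−2)·(−3) = −6 ≡ 5, so v_2 = 5^{−1} = 9 (mod 11).
  i = 3 (α = 6): (6−8)(6−7)(6−9)(6−10) = (−2)·(−1)·(−3)·(−4) = 24 ≡ 2, so v_3 = 2^{−1} = 6 (mod 11).
  i = 4 (α = 9): (9−8)(9−7)(9−6)(9−10) = 1·2·3·(−1) = −6 ≡ 5, so v_4 = 5^{−1} = 9 (mod 11).
  i = 5 (α = 10): (10−8)(10−7)(10−6)(10−9) = 2·3·4·1 = 24 ≡ 2, so v_5 = 2^{−1} = 6 (mod 11).
  v = [3, 9, 6, 9, 6].
Step 2: syndromes of r = [7, 6, 5, 5, 9] (all sums mod 11).
  S_0 = Σ v_i r_i = 3·7 + 9·6 + 6·5 + 9·5 + 6·9 = 204 ≡ 6.
  S_1 = Σ v_i α_i r_i = 3·8·7 + 9·7·6 + 6·6·5 + 9·9·5 + 6·10·9 = 1671 ≡ 10.
  α_i^2 mod 11 = [9, 5, 3, 4, 1].
  S_2 = Σ v_i α_i^2 r_i = 3·9·7 + 9·5·6 + 6·3·5 + 9·4·5 + 6·1·9 = 783 ≡ 2.
  S = (6, 10, 2) ≠ 0, so r is not a codeword (an error is present).
Step 3: locate the error. For a single error e at position i, S_ℓ = v_i·e·α_i^ℓ, so α_err = S_1/S_0.
  S_0^{−1} = 6^{−1} = 2 (mod 11), so α_err = 10·2 = 20 ≡ 9 = α_4. Error position i = 4.
  Consistency check: S_2/S_1 = 2·10 = 20 ≡ 9 = α_err ✓ (single-error assumption holds).
Step 4: error magnitude e = S_0/v_4 = S_0·∏_{j≠4}(α_4 − α_j) = 6·5 = 30 ≡ 8 (mod 11).
Step 5: correct position 4: c_4 = r_4 − e = 5 − 8 ≡ 8 (mod 11). Hence c = [7, 6, 5, 8, 9].
  Check: interpolating c through the α_i gives m(x) = 10 + 1·x (degree < 2) with m(α_i) = c_i for every i, so c is indeed a codeword.


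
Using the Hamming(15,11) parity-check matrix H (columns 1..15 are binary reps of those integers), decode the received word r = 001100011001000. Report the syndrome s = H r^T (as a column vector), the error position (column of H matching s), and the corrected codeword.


s = (1, 0, 1, 0)^T, error position = 10, corrected codeword c = 001100011101000

Compute s = H r^T mod 2 one row at a time:
  s_1 = 1 + 1 + 0 + 0 + 1 + 0 + 0 + 0 = 3 ≡ 1 (mod 2).
  s_2 = 1 + 0 + 0 + 0 + 1 + 0 + 0 + 0 = 2 ≡ 0 (mod 2).
  s_3 = 0 + 1 + 0 + 0 + 0 + 0 + 0 + 0 = 1 ≡ 1 (mod 2).
  s_4 = 0 + 1 + 0 + 0 + 1 + 0 + 0 + 0 = 2 ≡ 0 (mod 2).
s = (1, 0, 1, 0)^T — this equals column 10 of H (binary 1010), so error is at position 10.
Correct: flip bit 10 of r = 001100011001000 to get c = 001100011101000.


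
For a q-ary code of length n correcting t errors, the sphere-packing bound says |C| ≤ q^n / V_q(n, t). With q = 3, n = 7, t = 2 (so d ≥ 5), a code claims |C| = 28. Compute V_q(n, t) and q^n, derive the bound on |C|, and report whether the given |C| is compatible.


V_q(n, t) = 99, q^n = 2187, Hamming bound = 22, |C| = 28 > bound (violated).

Step 1: Compute V_q(n, t) = Σ_{j=0}^2 C(n, j) (q−1)^j.
  j = 0: C(7,0)·(2)^0 = 1·1 = 1.
  j = 1: C(7,1)·(2)^1 = 7·2 = 14.
  j = 2: C(7,2)·(2)^2 = 21·4 = 84.
  V_q(n, t) = 1 + 14 + 84 = 99.
Step 2: q^n = 3^7 = 2187.
Step 3: Hamming bound ⌊q^n / V_q(n,t)⌋ = ⌊2187/99⌋ = 22.
Step 4: Compare |C| = 28 to 22: violated.
The claimed |C| lies above the Hamming bound, so no 3-ary code of length 7 with d ≥ 5 can have 28 codewords.


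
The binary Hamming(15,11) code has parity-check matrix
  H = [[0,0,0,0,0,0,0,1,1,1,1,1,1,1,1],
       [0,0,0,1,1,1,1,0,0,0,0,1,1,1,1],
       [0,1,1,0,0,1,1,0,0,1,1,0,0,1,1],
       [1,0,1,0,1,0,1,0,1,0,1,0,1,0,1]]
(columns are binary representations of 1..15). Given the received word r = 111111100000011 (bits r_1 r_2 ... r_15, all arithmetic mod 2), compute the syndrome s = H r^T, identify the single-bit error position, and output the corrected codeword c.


s = (0, 0, 0, 1)^T, error position = 1, corrected codeword c = 011111100000011

Compute s = H r^T mod 2 one row at a time:
  s_1 = 0 + 0 + 0 + 0 + 0 + 0 + 1 + 1 = 2 ≡ 0 (mod 2).
  s_2 = 1 + 1 + 1 + 1 + 0 + 0 + 1 + 1 = 6 ≡ 0 (mod 2).
  s_3 = 1 + 1 + 1 + 1 + 0 + 0 + 1 + 1 = 6 ≡ 0 (mod 2).
  s_4 = 1 + 1 + 1 + 1 + 0 + 0 + 0 + 1 = 5 ≡ 1 (mod 2).
s = (0, 0, 0, 1)^T — this equals column 1 of H (binary 0001), so error is at position 1.
Correct: flip bit 1 of r = 111111100000011 to get c = 011111100000011.


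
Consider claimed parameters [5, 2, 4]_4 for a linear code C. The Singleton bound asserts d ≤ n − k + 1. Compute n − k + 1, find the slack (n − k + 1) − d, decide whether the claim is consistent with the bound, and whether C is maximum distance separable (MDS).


Singleton RHS = n − k + 1 = 4, slack = 0, bound satisfied, MDS.

Singleton bound: d ≤ n − k + 1.
Here n = 5, k = 2, so n − k + 1 = 4.
Given d = 4, check d ≤ 4: YES.
Slack = (n − k + 1) − d = 0.
The code is MDS (slack = 0).
Description: the claimed parameters are [5, 2, 4]_4; such a code would be MDS (meets Singleton bound).


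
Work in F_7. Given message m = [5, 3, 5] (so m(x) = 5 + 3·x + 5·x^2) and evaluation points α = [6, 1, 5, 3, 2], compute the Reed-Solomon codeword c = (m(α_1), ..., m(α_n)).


c = [0, 6, 5, 3, 3]

Message polynomial: m(x) = 5 + 3·x + 5·x^2 (mod 7).
For each evaluation point α_i, compute m(α_i) mod 7:
  α_1 = 6: Horner steps 5 → 5 → 0, so m(6) = 0.
  α_2 = 1: Horner steps 5 → 1 → 6, so m(1) = 6.
  α_3 = 5: Horner steps 5 → 0 → 5, so m(5) = 5.
  α_4 = 3: Horner steps 5 → 4 → 3, so m(3) = 3.
  α_5 = 2: Horner steps 5 → 6 → 3, so m(2) = 3.
Codeword c = [0, 6, 5, 3, 3] ∈ F_7^5.


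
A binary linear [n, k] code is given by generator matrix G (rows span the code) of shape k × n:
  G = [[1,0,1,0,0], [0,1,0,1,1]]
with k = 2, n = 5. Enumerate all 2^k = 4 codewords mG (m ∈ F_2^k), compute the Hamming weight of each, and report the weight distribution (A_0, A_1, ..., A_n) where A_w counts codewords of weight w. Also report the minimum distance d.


Weight distribution: A_0 = 1, A_2 = 1, A_3 = 1, A_5 = 1. Minimum distance d = 2.

Enumerate all 2^2 = 4 messages m ∈ F_2^2.
For each, compute codeword c = mG in F_2^5, then tally its weight.
  m = 00 → c = 00000, weight = 0.
  m = 10 → c = 10100, weight = 2.
  m = 01 → c = 01011, weight = 3.
  m = 11 → c = 11111, weight = 5.
Tally weights:
  weight 0: 1 codewords.
  weight 2: 1 codewords.
  weight 3: 1 codewords.
  weight 5: 1 codewords.
Minimum distance d = smallest w > 0 with A_w > 0 = 2.
Sanity: Σ A_w = 4 = 2^2 = 4 ✓.


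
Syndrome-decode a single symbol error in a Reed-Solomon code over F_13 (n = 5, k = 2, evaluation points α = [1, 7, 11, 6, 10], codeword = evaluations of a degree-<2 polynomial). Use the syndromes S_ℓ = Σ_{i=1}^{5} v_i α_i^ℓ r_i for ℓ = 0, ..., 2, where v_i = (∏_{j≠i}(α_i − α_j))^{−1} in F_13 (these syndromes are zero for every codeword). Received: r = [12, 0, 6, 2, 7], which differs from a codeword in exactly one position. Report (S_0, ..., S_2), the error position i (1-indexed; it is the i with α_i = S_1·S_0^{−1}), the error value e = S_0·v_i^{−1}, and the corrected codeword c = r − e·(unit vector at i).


S = (8, 10, 6), error at position 3, error magnitude e = 1, c = [12, 0, 5, 2, 7].

Step 1: column multipliers v_i = (∏_{j≠i}(α_i − α_j))^{−1} mod 13.
  i = 1 (α = 1): (1−7)(1−11)(1−6)(1−10) = (−6)·(−10)·(−5)·(−9) = 2700 ≡ 9, so v_1 = 9^{−1} = 3 (mod 13).
  i = 2 (α = 7): (7−1)(7−11)(7−6)(7−10) = 6·(−4)·1·(−3) = 72 ≡ 7, so v_2 = 7^{−1} = 2 (mod 13).
  i = 3 (α = 11): (11−1)(11−7)(11−6)(11−10) = 10·4·5·1 = 200 ≡ 5, so v_3 = 5^{−1} = 8 (mod 13).
  i = 4 (α = 6): (6−1)(6−7)(6−11)(6−10) = 5·(−1)·(−5)·(−4) = −100 ≡ 4, so v_4 = 4^{−1} = 10 (mod 13).
  i = 5 (α = 10): (10−1)(10−7)(10−11)(10−6) = 9·3·(−1)·4 = −108 ≡ 9, so v_5 = 9^{−1} = 3 (mod 13).
  v = [3, 2, 8, 10, 3].
Step 2: syndromes of r = [12, 0, 6, 2, 7] (all sums mod 13).
  S_0 = Σ v_i r_i = 3·12 + 2·0 + 8·6 + 10·2 + 3·7 = 125 ≡ 8.
  S_1 = Σ v_i α_i r_i = 3·1·12 + 2·7·0 + 8·11·6 + 10·6·2 + 3·10·7 = 894 ≡ 10.
  α_i^2 mod 13 = [1, 10, 4, 10, 9].
  S_2 = Σ v_i α_i^2 r_i = 3·1·12 + 2·10·0 + 8·4·6 + 10·10·2 + 3·9·7 = 617 ≡ 6.
  S = (8, 10, 6) ≠ 0, so r is not a codeword (an error is present).
Step 3: locate the error. For a single error e at position i, S_ℓ = v_i·e·α_i^ℓ, so α_err = S_1/S_0.
  S_0^{−1} = 8^{−1} = 5 (mod 13), so α_err = 10·5 = 50 ≡ 11 = α_3. Error position i = 3.
  Consistency check: S_2/S_1 = 6·4 = 24 ≡ 11 = α_err ✓ (single-error assumption holds).
Step 4: error magnitude e = S_0/v_3 = S_0·∏_{j≠3}(α_3 − α_j) = 8·5 = 40 ≡ 1 (mod 13).
Step 5: correct position 3: c_3 = r_3 − e = 6 − 1 ≡ 5 (mod 13). Hence c = [12, 0, 5, 2, 7].
  Check: interpolating c through the α_i gives m(x) = 1 + 11·x (degree < 2) with m(α_i) = c_i for every i, so c is indeed a codeword.


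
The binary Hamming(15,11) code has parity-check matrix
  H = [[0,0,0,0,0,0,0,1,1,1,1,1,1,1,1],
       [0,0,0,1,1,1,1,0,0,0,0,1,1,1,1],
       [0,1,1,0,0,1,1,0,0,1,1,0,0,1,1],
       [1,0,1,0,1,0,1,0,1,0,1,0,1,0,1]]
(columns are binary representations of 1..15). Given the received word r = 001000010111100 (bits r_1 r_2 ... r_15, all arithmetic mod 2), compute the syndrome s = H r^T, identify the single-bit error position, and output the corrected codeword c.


s = (1, 0, 1, 1)^T, error position = 11, corrected codeword c = 001000010101100

Compute s = H r^T mod 2 one row at a time:
  s_1 = 1 + 0 + 1 + 1 + 1 + 1 + 0 + 0 = 5 ≡ 1 (mod 2).
  s_2 = 0 + 0 + 0 + 0 + 1 + 1 + 0 + 0 = 2 ≡ 0 (mod 2).
  s_3 = 0 + 1 + 0 + 0 + 1 + 1 + 0 + 0 = 3 ≡ 1 (mod 2).
  s_4 = 0 + 1 + 0 + 0 + 0 + 1 + 1 + 0 = 3 ≡ 1 (mod 2).
s = (1, 0, 1, 1)^T — this equals column 11 of H (binary 1011), so error is at position 11.
Correct: flip bit 11 of r = 001000010111100 to get c = 001000010101100.


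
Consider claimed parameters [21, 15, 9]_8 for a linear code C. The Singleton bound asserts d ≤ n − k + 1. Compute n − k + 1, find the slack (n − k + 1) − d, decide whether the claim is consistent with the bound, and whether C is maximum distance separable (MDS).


Singleton RHS = n − k + 1 = 7, slack = -2, bound violated (no such code; not MDS).

Singleton bound: d ≤ n − k + 1.
Here n = 21, k = 15, so n − k + 1 = 7.
Given d = 9, check d ≤ 7: NO.
Slack = (n − k + 1) − d = -2.
The slack is negative: d = 9 exceeds n − k + 1 = 7 by 2, so the Singleton bound is violated and no linear [21, 15, 9]_8 code can exist. In particular it is not MDS (MDS requires d = n − k + 1 exactly).
Description: the claimed parameters are [21, 15, 9]_8; such a code would be impossible (violates the Singleton bound).


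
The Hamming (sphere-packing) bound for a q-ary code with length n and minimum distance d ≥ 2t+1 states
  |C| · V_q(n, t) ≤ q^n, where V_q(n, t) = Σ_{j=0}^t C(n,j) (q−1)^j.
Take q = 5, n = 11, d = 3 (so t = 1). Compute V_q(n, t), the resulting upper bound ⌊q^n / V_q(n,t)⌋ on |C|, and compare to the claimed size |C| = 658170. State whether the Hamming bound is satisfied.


V_q(n, t) = 45, q^n = 48828125, Hamming bound = 1085069, |C| = 658170 ≤ bound (satisfied).

Step 1: Compute V_q(n, t) = Σ_{j=0}^1 C(n, j) (q−1)^j.
  j = 0: C(11,0)·(4)^0 = 1·1 = 1.
  j = 1: C(11,1)·(4)^1 = 11·4 = 44.
  V_q(n, t) = 1 + 44 = 45.
Step 2: q^n = 5^11 = 48828125.
Step 3: Hamming bound ⌊q^n / V_q(n,t)⌋ = ⌊48828125/45⌋ = 1085069.
Step 4: Compare |C| = 658170 to 1085069: satisfied.
The claimed |C| lies below the Hamming bound.


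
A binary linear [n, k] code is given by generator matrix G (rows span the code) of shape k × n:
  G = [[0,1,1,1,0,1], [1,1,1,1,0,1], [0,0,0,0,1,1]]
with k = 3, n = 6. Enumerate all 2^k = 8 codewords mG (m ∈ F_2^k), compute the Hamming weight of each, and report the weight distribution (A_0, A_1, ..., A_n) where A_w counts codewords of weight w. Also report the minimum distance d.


Weight distribution: A_0 = 1, A_1 = 1, A_2 = 1, A_3 = 1, A_4 = 2, A_5 = 2. Minimum distance d = 1.

Enumerate all 2^3 = 8 messages m ∈ F_2^3.
For each, compute codeword c = mG in F_2^6, then tally its weight.
  m = 000 → c = 000000, weight = 0.
  m = 100 → c = 011101, weight = 4.
  m = 010 → c = 111101, weight = 5.
  m = 110 → c = 100000, weight = 1.
  m = 001 → c = 000011, weight = 2.
  m = 101 → c = 011110, weight = 4.
  m = 011 → c = 111110, weight = 5.
  m = 111 → c = 100011, weight = 3.
Tally weights:
  weight 0: 1 codewords.
  weight 1: 1 codewords.
  weight 2: 1 codewords.
  weight 3: 1 codewords.
  weight 4: 2 codewords.
  weight 5: 2 codewords.
Minimum distance d = smallest w > 0 with A_w > 0 = 1.
Sanity: Σ A_w = 8 = 2^3 = 8 ✓.


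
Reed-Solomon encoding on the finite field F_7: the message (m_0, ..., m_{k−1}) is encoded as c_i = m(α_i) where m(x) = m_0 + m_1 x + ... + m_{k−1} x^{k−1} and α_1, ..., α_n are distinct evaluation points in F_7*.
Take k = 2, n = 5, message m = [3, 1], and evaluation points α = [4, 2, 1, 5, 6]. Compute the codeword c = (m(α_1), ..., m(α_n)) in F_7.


c = [0, 5, 4, 1, 2]

Message polynomial: m(x) = 3 + 1·x (mod 7).
For each evaluation point α_i, compute m(α_i) mod 7:
  α_1 = 4: Horner steps 1 → 0, so m(4) = 0.
  α_2 = 2: Horner steps 1 → 5, so m(2) = 5.
  α_3 = 1: Horner steps 1 → 4, so m(1) = 4.
  α_4 = 5: Horner steps 1 → 1, so m(5) = 1.
  α_5 = 6: Horner steps 1 → 2, so m(6) = 2.
Codeword c = [0, 5, 4, 1, 2] ∈ F_7^5.


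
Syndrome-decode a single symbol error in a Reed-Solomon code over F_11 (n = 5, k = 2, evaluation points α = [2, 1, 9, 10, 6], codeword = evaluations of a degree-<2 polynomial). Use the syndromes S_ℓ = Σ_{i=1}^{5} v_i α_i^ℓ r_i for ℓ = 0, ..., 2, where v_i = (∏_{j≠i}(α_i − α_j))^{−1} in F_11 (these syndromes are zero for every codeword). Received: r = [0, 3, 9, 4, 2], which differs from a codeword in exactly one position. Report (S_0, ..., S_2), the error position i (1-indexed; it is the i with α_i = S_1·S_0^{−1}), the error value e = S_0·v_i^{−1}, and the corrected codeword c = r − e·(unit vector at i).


S = (8, 8, 8), error at position 2, error magnitude e = 9, c = [0, 5, 9, 4, 2].

Step 1: column multipliers v_i = (∏_{j≠i}(α_i − α_j))^{−1} mod 11.
  i = 1 (α = 2): (2−1)(2−9)(2−10)(2−6) = 1·(−7)·(−8)·(−4) = −224 ≡ 7, so v_1 = 7^{−1} = 8 (mod 11).
  i = 2 (α = 1): (1−2)(1−9)(1−10)(1−6) = (−1)·(−8)·(−9)·(−5) = 360 ≡ 8, so v_2 = 8^{−1} = 7 (mod 11).
  i = 3 (α = 9): (9−2)(9−1)(9−10)(9−6) = 7·8·(−1)·3 = −168 ≡ 8, so v_3 = 8^{−1} = 7 (mod 11).
  i = 4 (α = 10): (10−2)(10−1)(10−9)(10−6) = 8·9·1·4 = 288 ≡ 2, so v_4 = 2^{−1} = 6 (mod 11).
  i = 5 (α = 6): (6−2)(6−1)(6−9)(6−10) = 4·5·(−3)·(−4) = 240 ≡ 9, so v_5 = 9^{−1} = 5 (mod 11).
  v = [8, 7, 7, 6, 5].
Step 2: syndromes of r = [0, 3, 9, 4, 2] (all sums mod 11).
  S_0 = Σ v_i r_i = 8·0 + 7·3 + 7·9 + 6·4 + 5·2 = 118 ≡ 8.
  S_1 = Σ v_i α_i r_i = 8·2·0 + 7·1·3 + 7·9·9 + 6·10·4 + 5·6·2 = 888 ≡ 8.
  α_i^2 mod 11 = [4, 1, 4, 1, 3].
  S_2 = Σ v_i α_i^2 r_i = 8·4·0 + 7·1·3 + 7·4·9 + 6·1·4 + 5·3·2 = 327 ≡ 8.
  S = (8, 8, 8) ≠ 0, so r is not a codeword (an error is present).
Step 3: locate the error. For a single error e at position i, S_ℓ = v_i·e·α_i^ℓ, so α_err = S_1/S_0.
  S_0^{−1} = 8^{−1} = 7 (mod 11), so α_err = 8·7 = 56 ≡ 1 = α_2. Error position i = 2.
  Consistency check: S_2/S_1 = 8·7 = 56 ≡ 1 = α_err ✓ (single-error assumption holds).
Step 4: error magnitude e = S_0/v_2 = S_0·∏_{j≠2}(α_2 − α_j) = 8·8 = 64 ≡ 9 (mod 11).
Step 5: correct position 2: c_2 = r_2 − e = 3 − 9 ≡ 5 (mod 11). Hence c = [0, 5, 9, 4, 2].
  Check: interpolating c through the α_i gives m(x) = 10 + 6·x (degree < 2) with m(α_i) = c_i for every i, so c is indeed a codeword.


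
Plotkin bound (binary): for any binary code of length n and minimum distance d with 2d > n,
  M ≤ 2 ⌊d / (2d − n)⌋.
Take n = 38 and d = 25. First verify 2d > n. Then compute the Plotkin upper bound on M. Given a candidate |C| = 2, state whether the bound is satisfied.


Plotkin bound M ≤ 4; given |C| = 2 ≤ bound (satisfied).

Check applicability: 2d = 50, n = 38.
2d − n = 12 > 0, so Plotkin applies.
Compute d/(2d−n) = 25/12 ≈ 2.0833.
⌊d/(2d−n)⌋ = 2.
Plotkin bound: M ≤ 2·2 = 4.
Given |C| = 2, check: satisfied.
This |C| is below the Plotkin bound.


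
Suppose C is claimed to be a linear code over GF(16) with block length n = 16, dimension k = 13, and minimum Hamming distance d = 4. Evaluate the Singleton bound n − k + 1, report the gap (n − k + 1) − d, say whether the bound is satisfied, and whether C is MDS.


Singleton RHS = n − k + 1 = 4, slack = 0, bound satisfied, MDS.

Singleton bound: d ≤ n − k + 1.
Here n = 16, k = 13, so n − k + 1 = 4.
Given d = 4, check d ≤ 4: YES.
Slack = (n − k + 1) − d = 0.
The code is MDS (slack = 0).
Description: the claimed parameters are [16, 13, 4]_16; such a code would be MDS (meets Singleton bound).


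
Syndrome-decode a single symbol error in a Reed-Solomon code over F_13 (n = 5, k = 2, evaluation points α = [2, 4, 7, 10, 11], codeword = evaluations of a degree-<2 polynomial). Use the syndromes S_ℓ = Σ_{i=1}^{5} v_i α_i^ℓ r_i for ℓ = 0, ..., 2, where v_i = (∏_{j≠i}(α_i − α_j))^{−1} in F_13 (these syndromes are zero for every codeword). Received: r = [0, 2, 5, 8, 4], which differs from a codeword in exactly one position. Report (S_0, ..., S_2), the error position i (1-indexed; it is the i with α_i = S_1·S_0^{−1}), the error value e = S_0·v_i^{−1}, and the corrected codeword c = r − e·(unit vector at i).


S = (12, 2, 9), error at position 5, error magnitude e = 8, c = [0, 2, 5, 8, 9].

Step 1: column multipliers v_i = (∏_{j≠i}(α_i − α_j))^{−1} mod 13.
  i = 1 (α = 2): (2−4)(2−7)(2−10)(2−11) = (−2)·(−5)·(−8)·(−9) = 720 ≡ 5, so v_1 = 5^{−1} = 8 (mod 13).
  i = 2 (α = 4): (4−2)(4−7)(4−10)(4−11) = 2·(−3)·(−6)·(−7) = −252 ≡ 8, so v_2 = 8^{−1} = 5 (mod 13).
  i = 3 (α = 7): (7−2)(7−4)(7−10)(7−11) = 5·3·(−3)·(−4) = 180 ≡ 11, so v_3 = 11^{−1} = 6 (mod 13).
  i = 4 (α = 10): (10−2)(10−4)(10−7)(10−11) = 8·6·3·(−1) = −144 ≡ 12, so v_4 = 12^{−1} = 12 (mod 13).
  i = 5 (α = 11): (11−2)(11−4)(11−7)(11−10) = 9·7·4·1 = 252 ≡ 5, so v_5 = 5^{−1} = 8 (mod 13).
  v = [8, 5, 6, 12, 8].
Step 2: syndromes of r = [0, 2, 5, 8, 4] (all sums mod 13).
  S_0 = Σ v_i r_i = 8·0 + 5·2 + 6·5 + 12·8 + 8·4 = 168 ≡ 12.
  S_1 = Σ v_i α_i r_i = 8·2·0 + 5·4·2 + 6·7·5 + 12·10·8 + 8·11·4 = 1562 ≡ 2.
  α_i^2 mod 13 = [4, 3, 10, 9, 4].
  S_2 = Σ v_i α_i^2 r_i = 8·4·0 + 5·3·2 + 6·10·5 + 12·9·8 + 8·4·4 = 1322 ≡ 9.
  S = (12, 2, 9) ≠ 0, so r is not a codeword (an error is present).
Step 3: locate the error. For a single error e at position i, S_ℓ = v_i·e·α_i^ℓ, so α_err = S_1/S_0.
  S_0^{−1} = 12^{−1} = 12 (mod 13), so α_err = 2·12 = 24 ≡ 11 = α_5. Error position i = 5.
  Consistency check: S_2/S_1 = 9·7 = 63 ≡ 11 = α_err ✓ (single-error assumption holds).
Step 4: error magnitude e = S_0/v_5 = S_0·∏_{j≠5}(α_5 − α_j) = 12·5 = 60 ≡ 8 (mod 13).
Step 5: correct position 5: c_5 = r_5 − e = 4 − 8 ≡ 9 (mod 13). Hence c = [0, 2, 5, 8, 9].
  Check: interpolating c through the α_i gives m(x) = 11 + 1·x (degree < 2) with m(α_i) = c_i for every i, so c is indeed a codeword.


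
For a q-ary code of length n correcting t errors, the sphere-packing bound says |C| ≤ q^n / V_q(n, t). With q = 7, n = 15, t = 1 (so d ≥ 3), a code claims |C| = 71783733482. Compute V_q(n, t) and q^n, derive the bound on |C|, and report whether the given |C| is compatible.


V_q(n, t) = 91, q^n = 4747561509943, Hamming bound = 52171005603, |C| = 71783733482 > bound (violated).

Step 1: Compute V_q(n, t) = Σ_{j=0}^1 C(n, j) (q−1)^j.
  j = 0: C(15,0)·(6)^0 = 1·1 = 1.
  j = 1: C(15,1)·(6)^1 = 15·6 = 90.
  V_q(n, t) = 1 + 90 = 91.
Step 2: q^n = 7^15 = 4747561509943.
Step 3: Hamming bound ⌊q^n / V_q(n,t)⌋ = ⌊4747561509943/91⌋ = 52171005603.
Step 4: Compare |C| = 71783733482 to 52171005603: violated.
The claimed |C| lies above the Hamming bound, so no 7-ary code of length 15 with d ≥ 3 can have 71783733482 codewords.
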